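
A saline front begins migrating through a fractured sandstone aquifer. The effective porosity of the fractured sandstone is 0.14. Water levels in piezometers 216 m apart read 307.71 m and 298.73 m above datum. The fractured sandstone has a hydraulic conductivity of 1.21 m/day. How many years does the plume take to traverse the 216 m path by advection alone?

Hydraulic gradient i = (307.71 − 298.73) / 216 = 8.98 / 216 = 0.04157.
Darcy flux q = K · i = 1.210 × 0.04157 = 0.05030 m/day.
Seepage velocity v = q / n_e = 0.05030 / 0.14 = 0.3593 m/day.
Travel time t = L / v = 216 / 0.3593 = 601.1 days = 1.646 years.

1.65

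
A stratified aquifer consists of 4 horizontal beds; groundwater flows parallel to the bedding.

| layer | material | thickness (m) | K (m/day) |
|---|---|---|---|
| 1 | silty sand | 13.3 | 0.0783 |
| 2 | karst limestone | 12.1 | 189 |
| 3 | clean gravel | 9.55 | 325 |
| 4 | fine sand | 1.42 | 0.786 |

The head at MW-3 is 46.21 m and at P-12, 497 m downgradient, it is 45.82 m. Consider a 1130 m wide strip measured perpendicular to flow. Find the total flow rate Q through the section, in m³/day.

4780

Flow is parallel to layering, so each bed carries its own Darcy discharge and the transmissivities add.
Σ(K_i·b_i) = 0.0783×13.3 + 189×12.1 + 325×9.55 + 0.786×1.42 = 5393 m²/day.
Hydraulic gradient i = (46.21 − 45.82) / 497 = 0.39 / 497 = 0.0007847.
Q = Σ(K_i·b_i) · W · i = 5393 × 1130 × 0.0007847 = 4782 m³/day.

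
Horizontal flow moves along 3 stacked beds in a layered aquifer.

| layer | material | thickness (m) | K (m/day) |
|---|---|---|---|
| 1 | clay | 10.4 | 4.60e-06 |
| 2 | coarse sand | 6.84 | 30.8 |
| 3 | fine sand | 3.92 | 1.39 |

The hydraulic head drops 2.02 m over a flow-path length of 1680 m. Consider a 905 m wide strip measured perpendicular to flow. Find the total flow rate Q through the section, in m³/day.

235

Flow is parallel to layering, so each bed carries its own Darcy discharge and the transmissivities add.
Σ(K_i·b_i) = 4.60e-06×10.4 + 30.8×6.84 + 1.39×3.92 = 216.1 m²/day.
Hydraulic gradient i = Δh / L = 2.02 / 1680 = 0.001202.
Q = Σ(K_i·b_i) · W · i = 216.1 × 905 × 0.001202 = 235.2 m³/day.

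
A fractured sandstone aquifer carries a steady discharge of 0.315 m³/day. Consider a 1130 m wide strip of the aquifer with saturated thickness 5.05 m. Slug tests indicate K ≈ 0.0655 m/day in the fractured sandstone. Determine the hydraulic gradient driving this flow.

Cross-sectional area A = 1130 × 5.05 = 5706 m².
From Q = K·A·i, i = Q / (K·A) = 0.315 / (0.06550 × 5706) = 0.0008428.

0.000843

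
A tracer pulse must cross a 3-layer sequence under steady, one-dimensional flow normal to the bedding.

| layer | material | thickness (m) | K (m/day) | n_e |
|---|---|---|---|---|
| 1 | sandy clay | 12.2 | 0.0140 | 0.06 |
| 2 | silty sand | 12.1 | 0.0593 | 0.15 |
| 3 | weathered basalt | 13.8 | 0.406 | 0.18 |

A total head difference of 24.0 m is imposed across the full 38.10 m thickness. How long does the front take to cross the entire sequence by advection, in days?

233

With flow normal to the layers, continuity requires the same specific discharge q through every layer.
Σ(b_i/K_i) = 12.2/0.0140 + 12.1/0.0593 + 13.8/0.406 = 1109 d.
q = Δh / Σ(b_i/K_i) = 24.0 / 1109 = 0.02163 m/day.
In each layer the seepage velocity is v_i = q/n_i, so the layer transit time is t_i = b_i·n_i / q:
  layer 1 (sandy clay): t_1 = 12.2 × 0.06 / 0.02163 = 33.84 d
  layer 2 (silty sand): t_2 = 12.1 × 0.15 / 0.02163 = 83.90 d
  layer 3 (weathered basalt): t_3 = 13.8 × 0.18 / 0.02163 = 114.8 d
Total t = Σ t_i = 232.6 days.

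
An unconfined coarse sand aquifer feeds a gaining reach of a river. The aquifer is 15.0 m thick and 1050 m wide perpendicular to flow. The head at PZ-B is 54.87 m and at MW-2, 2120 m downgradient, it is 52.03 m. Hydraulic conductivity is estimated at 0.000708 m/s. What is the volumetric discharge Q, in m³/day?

1290

Convert K: 0.000708 m/s × 86400 = 61.17 m/day.
Cross-sectional area A = 1050 × 15.0 = 15750 m².
Hydraulic gradient i = (54.87 − 52.03) / 2120 = 2.84 / 2120 = 0.001340.
Darcy's law: Q = K · A · i = 61.17 × 15750 × 0.001340 = 1291 m³/day.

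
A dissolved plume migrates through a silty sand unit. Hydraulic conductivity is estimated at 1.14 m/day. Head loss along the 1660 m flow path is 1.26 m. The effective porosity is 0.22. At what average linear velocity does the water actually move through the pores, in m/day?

0.00393

Hydraulic gradient i = Δh / L = 1.26 / 1660 = 0.0007590.
Darcy flux q = K · i = 1.140 × 0.0007590 = 0.0008653 m/day.
Seepage velocity v = q / n_e = 0.0008653 / 0.22 = 0.003933 m/day.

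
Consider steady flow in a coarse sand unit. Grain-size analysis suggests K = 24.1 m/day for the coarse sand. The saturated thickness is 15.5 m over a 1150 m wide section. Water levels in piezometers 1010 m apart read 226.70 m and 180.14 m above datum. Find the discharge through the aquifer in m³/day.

19800

Cross-sectional area A = 1150 × 15.5 = 17825 m².
Hydraulic gradient i = (226.70 − 180.14) / 1010 = 46.56 / 1010 = 0.04610.
Darcy's law: Q = K · A · i = 24.10 × 17825 × 0.04610 = 19803 m³/day.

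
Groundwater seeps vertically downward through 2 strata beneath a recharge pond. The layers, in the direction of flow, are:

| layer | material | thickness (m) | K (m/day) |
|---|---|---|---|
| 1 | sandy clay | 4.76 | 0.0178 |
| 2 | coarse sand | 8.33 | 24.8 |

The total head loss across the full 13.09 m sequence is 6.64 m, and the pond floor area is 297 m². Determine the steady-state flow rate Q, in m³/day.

7.37

Flow is perpendicular to layering, so the layers act in series and the equivalent K is the thickness-weighted harmonic mean.
Total thickness L = 4.76 + 8.33 = 13.09 m.
Σ(b_i/K_i) = 4.76/0.0178 + 8.33/24.8 = 267.8 d.
K_eq = L / Σ(b_i/K_i) = 13.09 / 267.8 = 0.04889 m/day.
Q = K_eq · A · (Δh/L) = 0.04889 × 297 × (6.64/13.09) = 7.365 m³/day.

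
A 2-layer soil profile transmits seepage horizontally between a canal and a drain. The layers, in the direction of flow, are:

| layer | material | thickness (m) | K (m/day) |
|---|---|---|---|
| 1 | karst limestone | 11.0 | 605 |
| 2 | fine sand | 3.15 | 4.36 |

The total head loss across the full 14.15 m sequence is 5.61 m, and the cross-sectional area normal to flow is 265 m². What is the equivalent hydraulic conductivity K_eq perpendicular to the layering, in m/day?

Flow is perpendicular to layering, so the layers act in series and the equivalent K is the thickness-weighted harmonic mean.
Total thickness L = 11.0 + 3.15 = 14.15 m.
Σ(b_i/K_i) = 11.0/605 + 3.15/4.36 = 0.7407 d.
K_eq = L / Σ(b_i/K_i) = 14.15 / 0.7407 = 19.10 m/day.

19.1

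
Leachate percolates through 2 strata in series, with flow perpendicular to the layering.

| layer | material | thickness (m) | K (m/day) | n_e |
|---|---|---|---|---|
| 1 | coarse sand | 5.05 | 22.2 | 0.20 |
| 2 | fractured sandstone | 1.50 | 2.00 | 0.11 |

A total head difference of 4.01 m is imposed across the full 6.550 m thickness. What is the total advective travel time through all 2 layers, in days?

With flow normal to the layers, continuity requires the same specific discharge q through every layer.
Σ(b_i/K_i) = 5.05/22.2 + 1.50/2.00 = 0.9775 d.
q = Δh / Σ(b_i/K_i) = 4.01 / 0.9775 = 4.102 m/day.
In each layer the seepage velocity is v_i = q/n_i, so the layer transit time is t_i = b_i·n_i / q:
  layer 1 (coarse sand): t_1 = 5.05 × 0.20 / 4.102 = 0.2462 d
  layer 2 (fractured sandstone): t_2 = 1.50 × 0.11 / 4.102 = 0.04022 d
Total t = Σ t_i = 0.2864 days.

0.286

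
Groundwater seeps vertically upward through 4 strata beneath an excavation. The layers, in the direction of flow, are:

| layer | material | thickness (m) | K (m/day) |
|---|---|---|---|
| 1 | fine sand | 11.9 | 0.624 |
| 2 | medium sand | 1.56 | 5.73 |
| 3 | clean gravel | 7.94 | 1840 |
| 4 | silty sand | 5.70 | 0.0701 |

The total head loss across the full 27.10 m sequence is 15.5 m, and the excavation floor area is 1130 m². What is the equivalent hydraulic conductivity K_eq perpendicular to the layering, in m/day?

Flow is perpendicular to layering, so the layers act in series and the equivalent K is the thickness-weighted harmonic mean.
Total thickness L = 11.9 + 1.56 + 7.94 + 5.70 = 27.10 m.
Σ(b_i/K_i) = 11.9/0.624 + 1.56/5.73 + 7.94/1840 + 5.70/0.0701 = 100.7 d.
K_eq = L / Σ(b_i/K_i) = 27.10 / 100.7 = 0.2692 m/day.

0.269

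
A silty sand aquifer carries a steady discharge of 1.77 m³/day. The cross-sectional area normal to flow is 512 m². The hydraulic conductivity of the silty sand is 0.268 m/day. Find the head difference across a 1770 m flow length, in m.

22.8

From Q = K·A·i, i = Q / (K·A) = 1.77 / (0.2680 × 512.0) = 0.01290.
Head loss Δh = i · L = 0.01290 × 1770 = 22.83 m.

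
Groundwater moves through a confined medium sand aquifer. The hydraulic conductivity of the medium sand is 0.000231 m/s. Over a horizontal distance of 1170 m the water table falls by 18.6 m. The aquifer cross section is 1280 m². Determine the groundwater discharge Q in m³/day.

Convert K: 0.000231 m/s × 86400 = 19.96 m/day.
Hydraulic gradient i = Δh / L = 18.6 / 1170 = 0.01590.
Darcy's law: Q = K · A · i = 19.96 × 1280 × 0.01590 = 406.1 m³/day.

406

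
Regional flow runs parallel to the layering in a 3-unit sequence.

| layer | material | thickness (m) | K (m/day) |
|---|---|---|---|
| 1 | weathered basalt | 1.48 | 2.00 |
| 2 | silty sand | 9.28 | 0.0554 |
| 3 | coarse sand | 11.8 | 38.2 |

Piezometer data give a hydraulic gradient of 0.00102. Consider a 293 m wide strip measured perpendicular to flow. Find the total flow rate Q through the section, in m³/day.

136

Flow is parallel to layering, so each bed carries its own Darcy discharge and the transmissivities add.
Σ(K_i·b_i) = 2.00×1.48 + 0.0554×9.28 + 38.2×11.8 = 454.2 m²/day.
Hydraulic gradient i = 0.00102.
Q = Σ(K_i·b_i) · W · i = 454.2 × 293 × 0.001020 = 135.8 m³/day.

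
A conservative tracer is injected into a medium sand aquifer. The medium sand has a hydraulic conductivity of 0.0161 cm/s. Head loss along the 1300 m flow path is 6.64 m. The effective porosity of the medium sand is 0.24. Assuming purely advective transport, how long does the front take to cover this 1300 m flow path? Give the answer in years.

Convert K: 0.0161 cm/s × 864 = 13.91 m/day.
Hydraulic gradient i = Δh / L = 6.64 / 1300 = 0.005108.
Darcy flux q = K · i = 13.91 × 0.005108 = 0.07105 m/day.
Seepage velocity v = q / n_e = 0.07105 / 0.24 = 0.2960 m/day.
Travel time t = L / v = 1300 / 0.2960 = 4391 days = 12.02 years.

12.0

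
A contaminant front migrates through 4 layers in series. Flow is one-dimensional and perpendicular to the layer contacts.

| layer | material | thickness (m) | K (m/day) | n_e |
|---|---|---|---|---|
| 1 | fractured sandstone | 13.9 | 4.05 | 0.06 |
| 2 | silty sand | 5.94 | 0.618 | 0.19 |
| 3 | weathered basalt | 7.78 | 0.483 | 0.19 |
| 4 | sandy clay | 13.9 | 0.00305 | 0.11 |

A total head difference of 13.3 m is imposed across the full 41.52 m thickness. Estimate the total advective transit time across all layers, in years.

With flow normal to the layers, continuity requires the same specific discharge q through every layer.
Σ(b_i/K_i) = 13.9/4.05 + 5.94/0.618 + 7.78/0.483 + 13.9/0.00305 = 4587 d.
q = Δh / Σ(b_i/K_i) = 13.3 / 4587 = 0.002900 m/day.
In each layer the seepage velocity is v_i = q/n_i, so the layer transit time is t_i = b_i·n_i / q:
  layer 1 (fractured sandstone): t_1 = 13.9 × 0.06 / 0.002900 = 287.6 d
  layer 2 (silty sand): t_2 = 5.94 × 0.19 / 0.002900 = 389.2 d
  layer 3 (weathered basalt): t_3 = 7.78 × 0.19 / 0.002900 = 509.8 d
  layer 4 (sandy clay): t_4 = 13.9 × 0.11 / 0.002900 = 527.3 d
Total t = Σ t_i = 1714 days = 4.692 years.

4.69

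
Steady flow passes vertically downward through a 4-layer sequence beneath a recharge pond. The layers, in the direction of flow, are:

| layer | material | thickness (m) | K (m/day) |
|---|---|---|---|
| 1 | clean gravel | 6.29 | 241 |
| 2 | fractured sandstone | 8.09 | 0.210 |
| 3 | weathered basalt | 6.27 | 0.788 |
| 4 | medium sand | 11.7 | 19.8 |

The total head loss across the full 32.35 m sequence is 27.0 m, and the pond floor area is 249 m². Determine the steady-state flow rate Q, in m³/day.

143

Flow is perpendicular to layering, so the layers act in series and the equivalent K is the thickness-weighted harmonic mean.
Total thickness L = 6.29 + 8.09 + 6.27 + 11.7 = 32.35 m.
Σ(b_i/K_i) = 6.29/241 + 8.09/0.210 + 6.27/0.788 + 11.7/19.8 = 47.10 d.
K_eq = L / Σ(b_i/K_i) = 32.35 / 47.10 = 0.6869 m/day.
Q = K_eq · A · (Δh/L) = 0.6869 × 249 × (27.0/32.35) = 142.7 m³/day.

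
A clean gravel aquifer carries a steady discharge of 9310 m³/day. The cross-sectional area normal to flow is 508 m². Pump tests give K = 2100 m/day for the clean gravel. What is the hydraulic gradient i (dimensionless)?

From Q = K·A·i, i = Q / (K·A) = 9310 / (2100 × 508.0) = 0.008727.

0.00873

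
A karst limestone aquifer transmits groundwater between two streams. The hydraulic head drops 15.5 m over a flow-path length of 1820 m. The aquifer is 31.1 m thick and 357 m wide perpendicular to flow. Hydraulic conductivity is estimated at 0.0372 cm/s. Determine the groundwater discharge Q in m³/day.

3040

Convert K: 0.0372 cm/s × 864 = 32.14 m/day.
Cross-sectional area A = 357 × 31.1 = 11103 m².
Hydraulic gradient i = Δh / L = 15.5 / 1820 = 0.008516.
Darcy's law: Q = K · A · i = 32.14 × 11103 × 0.008516 = 3039 m³/day.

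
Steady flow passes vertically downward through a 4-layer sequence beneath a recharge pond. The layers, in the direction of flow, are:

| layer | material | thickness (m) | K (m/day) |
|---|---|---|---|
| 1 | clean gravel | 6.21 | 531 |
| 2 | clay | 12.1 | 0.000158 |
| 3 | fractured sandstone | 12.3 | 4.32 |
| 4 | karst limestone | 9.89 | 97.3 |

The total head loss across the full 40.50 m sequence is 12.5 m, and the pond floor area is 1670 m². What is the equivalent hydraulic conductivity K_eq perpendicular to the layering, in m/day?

0.000529

Flow is perpendicular to layering, so the layers act in series and the equivalent K is the thickness-weighted harmonic mean.
Total thickness L = 6.21 + 12.1 + 12.3 + 9.89 = 40.50 m.
Σ(b_i/K_i) = 6.21/531 + 12.1/0.000158 + 12.3/4.32 + 9.89/97.3 = 76585 d.
K_eq = L / Σ(b_i/K_i) = 40.50 / 76585 = 0.0005288 m/day.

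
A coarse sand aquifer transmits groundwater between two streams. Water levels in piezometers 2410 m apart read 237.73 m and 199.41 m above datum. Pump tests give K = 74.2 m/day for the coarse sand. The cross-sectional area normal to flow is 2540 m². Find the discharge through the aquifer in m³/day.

3000

Hydraulic gradient i = (237.73 − 199.41) / 2410 = 38.32 / 2410 = 0.01590.
Darcy's law: Q = K · A · i = 74.20 × 2540 × 0.01590 = 2997 m³/day.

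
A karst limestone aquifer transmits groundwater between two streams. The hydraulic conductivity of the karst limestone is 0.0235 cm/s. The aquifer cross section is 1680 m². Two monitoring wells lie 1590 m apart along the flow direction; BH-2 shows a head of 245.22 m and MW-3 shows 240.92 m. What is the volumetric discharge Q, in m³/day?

Convert K: 0.0235 cm/s × 864 = 20.30 m/day.
Hydraulic gradient i = (245.22 − 240.92) / 1590 = 4.3 / 1590 = 0.002704.
Darcy's law: Q = K · A · i = 20.30 × 1680 × 0.002704 = 92.25 m³/day.

92.2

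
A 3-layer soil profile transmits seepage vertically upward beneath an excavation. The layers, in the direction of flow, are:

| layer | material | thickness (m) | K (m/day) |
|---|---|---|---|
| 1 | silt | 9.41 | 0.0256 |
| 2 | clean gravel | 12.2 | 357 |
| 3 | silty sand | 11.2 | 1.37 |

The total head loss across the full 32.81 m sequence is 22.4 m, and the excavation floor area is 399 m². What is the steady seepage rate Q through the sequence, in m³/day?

Flow is perpendicular to layering, so the layers act in series and the equivalent K is the thickness-weighted harmonic mean.
Total thickness L = 9.41 + 12.2 + 11.2 = 32.81 m.
Σ(b_i/K_i) = 9.41/0.0256 + 12.2/357 + 11.2/1.37 = 375.8 d.
K_eq = L / Σ(b_i/K_i) = 32.81 / 375.8 = 0.08731 m/day.
Q = K_eq · A · (Δh/L) = 0.08731 × 399 × (22.4/32.81) = 23.78 m³/day.

23.8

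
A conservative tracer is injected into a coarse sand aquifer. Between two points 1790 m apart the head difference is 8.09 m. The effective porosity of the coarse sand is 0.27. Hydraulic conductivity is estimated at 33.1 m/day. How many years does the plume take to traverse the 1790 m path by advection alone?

8.85

Hydraulic gradient i = Δh / L = 8.09 / 1790 = 0.004520.
Darcy flux q = K · i = 33.10 × 0.004520 = 0.1496 m/day.
Seepage velocity v = q / n_e = 0.1496 / 0.27 = 0.5541 m/day.
Travel time t = L / v = 1790 / 0.5541 = 3231 days = 8.845 years.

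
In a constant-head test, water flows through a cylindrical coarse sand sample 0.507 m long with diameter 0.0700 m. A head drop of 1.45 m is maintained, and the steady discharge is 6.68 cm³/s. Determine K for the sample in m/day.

52.4

Cross-sectional area A = π·(d/2)² = π × (0.0700/2)² = 0.003848 m².
Convert discharge: 6.68 cm³/s = 6.680e-06 m³/s.
Darcy's law rearranged: K = Q·L / (A·Δh) = 6.680e-06 × 0.507 / (0.003848 × 1.45) = 0.0006069 m/s = 52.44 m/day.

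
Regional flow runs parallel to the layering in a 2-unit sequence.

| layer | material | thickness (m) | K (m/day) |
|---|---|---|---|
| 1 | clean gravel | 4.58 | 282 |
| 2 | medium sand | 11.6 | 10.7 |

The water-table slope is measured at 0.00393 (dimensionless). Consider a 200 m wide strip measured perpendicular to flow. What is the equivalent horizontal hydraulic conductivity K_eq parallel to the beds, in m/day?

Flow is parallel to layering, so each bed carries its own Darcy discharge and the transmissivities add.
Σ(K_i·b_i) = 282×4.58 + 10.7×11.6 = 1416 m²/day.
Total thickness b = 16.18 m, so K_eq = Σ(K_i·b_i)/b = 87.50 m/day.

87.5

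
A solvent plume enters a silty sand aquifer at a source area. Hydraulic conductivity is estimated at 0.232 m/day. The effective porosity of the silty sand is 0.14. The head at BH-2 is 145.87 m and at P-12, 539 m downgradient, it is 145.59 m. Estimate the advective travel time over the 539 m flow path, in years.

1710

Hydraulic gradient i = (145.87 − 145.59) / 539 = 0.28 / 539 = 0.0005195.
Darcy flux q = K · i = 0.2320 × 0.0005195 = 0.0001205 m/day.
Seepage velocity v = q / n_e = 0.0001205 / 0.14 = 0.0008609 m/day.
Travel time t = L / v = 539 / 0.0008609 = 6.261e+05 days = 1714 years.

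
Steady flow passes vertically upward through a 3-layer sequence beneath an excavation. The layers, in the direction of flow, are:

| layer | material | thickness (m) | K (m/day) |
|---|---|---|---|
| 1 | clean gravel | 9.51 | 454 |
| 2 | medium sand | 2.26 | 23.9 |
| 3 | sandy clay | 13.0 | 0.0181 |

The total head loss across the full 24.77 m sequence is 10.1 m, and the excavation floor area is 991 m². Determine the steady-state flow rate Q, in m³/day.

13.9

Flow is perpendicular to layering, so the layers act in series and the equivalent K is the thickness-weighted harmonic mean.
Total thickness L = 9.51 + 2.26 + 13.0 = 24.77 m.
Σ(b_i/K_i) = 9.51/454 + 2.26/23.9 + 13.0/0.0181 = 718.3 d.
K_eq = L / Σ(b_i/K_i) = 24.77 / 718.3 = 0.03448 m/day.
Q = K_eq · A · (Δh/L) = 0.03448 × 991 × (10.1/24.77) = 13.93 m³/day.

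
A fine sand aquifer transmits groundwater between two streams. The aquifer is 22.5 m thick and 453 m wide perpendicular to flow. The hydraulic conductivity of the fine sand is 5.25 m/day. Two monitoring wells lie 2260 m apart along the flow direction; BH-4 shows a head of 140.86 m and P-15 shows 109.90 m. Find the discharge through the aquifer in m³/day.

Cross-sectional area A = 453 × 22.5 = 10192 m².
Hydraulic gradient i = (140.86 − 109.90) / 2260 = 30.96 / 2260 = 0.01370.
Darcy's law: Q = K · A · i = 5.250 × 10192 × 0.01370 = 733.0 m³/day.

733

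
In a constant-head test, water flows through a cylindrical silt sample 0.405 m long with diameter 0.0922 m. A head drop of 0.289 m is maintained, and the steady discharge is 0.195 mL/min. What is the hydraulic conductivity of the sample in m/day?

Cross-sectional area A = π·(d/2)² = π × (0.0922/2)² = 0.006677 m².
Convert discharge: 0.195 mL/min = 3.250e-09 m³/s.
Darcy's law rearranged: K = Q·L / (A·Δh) = 3.250e-09 × 0.405 / (0.006677 × 0.289) = 6.822e-07 m/s = 0.05894 m/day.

0.0589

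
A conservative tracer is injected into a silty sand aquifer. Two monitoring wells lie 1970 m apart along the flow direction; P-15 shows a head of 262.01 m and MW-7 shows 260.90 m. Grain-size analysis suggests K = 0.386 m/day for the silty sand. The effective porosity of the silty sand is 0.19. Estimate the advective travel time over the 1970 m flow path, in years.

Hydraulic gradient i = (262.01 − 260.90) / 1970 = 1.11 / 1970 = 0.0005635.
Darcy flux q = K · i = 0.3860 × 0.0005635 = 0.0002175 m/day.
Seepage velocity v = q / n_e = 0.0002175 / 0.19 = 0.001145 m/day.
Travel time t = L / v = 1970 / 0.001145 = 1.721e+06 days = 4712 years.

4710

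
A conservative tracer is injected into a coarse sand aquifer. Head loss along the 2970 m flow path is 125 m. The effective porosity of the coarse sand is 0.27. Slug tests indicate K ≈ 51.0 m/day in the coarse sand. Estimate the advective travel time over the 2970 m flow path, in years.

Hydraulic gradient i = Δh / L = 125 / 2970 = 0.04209.
Darcy flux q = K · i = 51.00 × 0.04209 = 2.146 m/day.
Seepage velocity v = q / n_e = 2.146 / 0.27 = 7.950 m/day.
Travel time t = L / v = 2970 / 7.950 = 373.6 days = 1.023 years.

1.02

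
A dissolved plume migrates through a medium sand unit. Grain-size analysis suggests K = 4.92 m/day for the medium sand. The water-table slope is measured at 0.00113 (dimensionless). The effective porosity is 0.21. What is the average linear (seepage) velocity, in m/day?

Hydraulic gradient i = 0.00113.
Darcy flux q = K · i = 4.920 × 0.001130 = 0.005560 m/day.
Seepage velocity v = q / n_e = 0.005560 / 0.21 = 0.02647 m/day.

0.0265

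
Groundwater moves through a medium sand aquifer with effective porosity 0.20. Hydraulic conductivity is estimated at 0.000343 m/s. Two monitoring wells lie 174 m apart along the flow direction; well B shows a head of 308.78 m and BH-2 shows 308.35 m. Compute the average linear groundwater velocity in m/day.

Convert K: 0.000343 m/s × 86400 = 29.64 m/day.
Hydraulic gradient i = (308.78 − 308.35) / 174 = 0.43 / 174 = 0.002471.
Darcy flux q = K · i = 29.64 × 0.002471 = 0.07324 m/day.
Seepage velocity v = q / n_e = 0.07324 / 0.20 = 0.3662 m/day.

0.366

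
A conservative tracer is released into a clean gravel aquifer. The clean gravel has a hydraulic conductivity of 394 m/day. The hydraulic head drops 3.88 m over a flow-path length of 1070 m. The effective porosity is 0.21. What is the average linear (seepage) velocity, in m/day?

6.80

Hydraulic gradient i = Δh / L = 3.88 / 1070 = 0.003626.
Darcy flux q = K · i = 394.0 × 0.003626 = 1.429 m/day.
Seepage velocity v = q / n_e = 1.429 / 0.21 = 6.803 m/day.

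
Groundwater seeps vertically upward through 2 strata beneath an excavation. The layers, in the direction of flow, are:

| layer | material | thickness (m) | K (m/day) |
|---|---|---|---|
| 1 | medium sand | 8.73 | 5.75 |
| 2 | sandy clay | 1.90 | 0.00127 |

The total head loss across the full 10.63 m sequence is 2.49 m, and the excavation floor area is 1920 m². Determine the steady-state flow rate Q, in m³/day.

3.19

Flow is perpendicular to layering, so the layers act in series and the equivalent K is the thickness-weighted harmonic mean.
Total thickness L = 8.73 + 1.90 = 10.63 m.
Σ(b_i/K_i) = 8.73/5.75 + 1.90/0.00127 = 1498 d.
K_eq = L / Σ(b_i/K_i) = 10.63 / 1498 = 0.007098 m/day.
Q = K_eq · A · (Δh/L) = 0.007098 × 1920 × (2.49/10.63) = 3.192 m³/day.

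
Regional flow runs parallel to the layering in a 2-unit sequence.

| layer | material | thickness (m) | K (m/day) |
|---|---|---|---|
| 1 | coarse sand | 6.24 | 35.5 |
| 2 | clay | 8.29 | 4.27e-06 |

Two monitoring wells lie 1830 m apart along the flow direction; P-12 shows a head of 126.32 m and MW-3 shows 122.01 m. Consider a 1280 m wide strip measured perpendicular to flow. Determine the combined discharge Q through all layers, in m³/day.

668

Flow is parallel to layering, so each bed carries its own Darcy discharge and the transmissivities add.
Σ(K_i·b_i) = 35.5×6.24 + 4.27e-06×8.29 = 221.5 m²/day.
Hydraulic gradient i = (126.32 − 122.01) / 1830 = 4.31 / 1830 = 0.002355.
Q = Σ(K_i·b_i) · W · i = 221.5 × 1280 × 0.002355 = 667.8 m³/day.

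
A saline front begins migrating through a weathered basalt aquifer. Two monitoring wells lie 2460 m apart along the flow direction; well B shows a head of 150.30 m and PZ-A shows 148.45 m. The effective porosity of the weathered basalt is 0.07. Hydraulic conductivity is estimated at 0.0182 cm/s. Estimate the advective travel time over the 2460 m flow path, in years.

Convert K: 0.0182 cm/s × 864 = 15.72 m/day.
Hydraulic gradient i = (150.30 − 148.45) / 2460 = 1.85 / 2460 = 0.0007520.
Darcy flux q = K · i = 15.72 × 0.0007520 = 0.01183 m/day.
Seepage velocity v = q / n_e = 0.01183 / 0.07 = 0.1689 m/day.
Travel time t = L / v = 2460 / 0.1689 = 14562 days = 39.87 years.

39.9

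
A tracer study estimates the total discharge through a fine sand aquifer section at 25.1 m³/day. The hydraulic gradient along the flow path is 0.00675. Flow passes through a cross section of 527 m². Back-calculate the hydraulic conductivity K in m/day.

Hydraulic gradient i = 0.00675.
From Q = K·A·i, K = Q / (A·i) = 25.1 / (527.0 × 0.006750) = 7.056 m/day.

7.06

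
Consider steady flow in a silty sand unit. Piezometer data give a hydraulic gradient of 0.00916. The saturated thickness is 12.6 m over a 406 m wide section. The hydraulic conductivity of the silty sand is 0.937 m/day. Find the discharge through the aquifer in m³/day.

43.9

Cross-sectional area A = 406 × 12.6 = 5116 m².
Hydraulic gradient i = 0.00916.
Darcy's law: Q = K · A · i = 0.9370 × 5116 × 0.009160 = 43.91 m³/day.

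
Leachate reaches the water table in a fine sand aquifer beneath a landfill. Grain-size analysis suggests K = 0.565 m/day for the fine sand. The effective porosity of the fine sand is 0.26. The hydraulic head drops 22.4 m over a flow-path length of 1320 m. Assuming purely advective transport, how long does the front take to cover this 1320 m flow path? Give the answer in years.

Hydraulic gradient i = Δh / L = 22.4 / 1320 = 0.01697.
Darcy flux q = K · i = 0.5650 × 0.01697 = 0.009588 m/day.
Seepage velocity v = q / n_e = 0.009588 / 0.26 = 0.03688 m/day.
Travel time t = L / v = 1320 / 0.03688 = 35795 days = 98.00 years.

98.0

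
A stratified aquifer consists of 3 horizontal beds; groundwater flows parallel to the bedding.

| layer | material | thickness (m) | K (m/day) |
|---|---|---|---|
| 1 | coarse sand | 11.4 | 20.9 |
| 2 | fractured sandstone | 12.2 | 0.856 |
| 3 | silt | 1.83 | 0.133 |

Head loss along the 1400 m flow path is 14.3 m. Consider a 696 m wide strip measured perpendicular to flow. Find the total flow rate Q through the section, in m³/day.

Flow is parallel to layering, so each bed carries its own Darcy discharge and the transmissivities add.
Σ(K_i·b_i) = 20.9×11.4 + 0.856×12.2 + 0.133×1.83 = 248.9 m²/day.
Hydraulic gradient i = Δh / L = 14.3 / 1400 = 0.01021.
Q = Σ(K_i·b_i) · W · i = 248.9 × 696 × 0.01021 = 1770 m³/day.

1770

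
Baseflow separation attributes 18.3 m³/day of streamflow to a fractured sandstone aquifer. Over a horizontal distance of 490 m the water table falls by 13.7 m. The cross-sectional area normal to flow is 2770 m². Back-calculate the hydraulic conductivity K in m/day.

Hydraulic gradient i = Δh / L = 13.7 / 490 = 0.02796.
From Q = K·A·i, K = Q / (A·i) = 18.3 / (2770 × 0.02796) = 0.2363 m/day.

0.236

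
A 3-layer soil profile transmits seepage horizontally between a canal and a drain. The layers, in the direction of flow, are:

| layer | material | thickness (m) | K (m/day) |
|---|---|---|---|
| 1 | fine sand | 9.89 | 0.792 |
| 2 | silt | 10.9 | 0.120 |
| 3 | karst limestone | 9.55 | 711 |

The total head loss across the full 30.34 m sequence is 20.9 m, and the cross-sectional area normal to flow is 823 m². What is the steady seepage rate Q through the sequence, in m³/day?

Flow is perpendicular to layering, so the layers act in series and the equivalent K is the thickness-weighted harmonic mean.
Total thickness L = 9.89 + 10.9 + 9.55 = 30.34 m.
Σ(b_i/K_i) = 9.89/0.792 + 10.9/0.120 + 9.55/711 = 103.3 d.
K_eq = L / Σ(b_i/K_i) = 30.34 / 103.3 = 0.2936 m/day.
Q = K_eq · A · (Δh/L) = 0.2936 × 823 × (20.9/30.34) = 166.5 m³/day.

166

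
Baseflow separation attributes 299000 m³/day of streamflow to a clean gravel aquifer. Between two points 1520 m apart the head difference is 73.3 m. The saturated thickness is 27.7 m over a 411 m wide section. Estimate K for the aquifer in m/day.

Cross-sectional area A = 411 × 27.7 = 11385 m².
Hydraulic gradient i = Δh / L = 73.3 / 1520 = 0.04822.
From Q = K·A·i, K = Q / (A·i) = 299000 / (11385 × 0.04822) = 544.6 m/day.

545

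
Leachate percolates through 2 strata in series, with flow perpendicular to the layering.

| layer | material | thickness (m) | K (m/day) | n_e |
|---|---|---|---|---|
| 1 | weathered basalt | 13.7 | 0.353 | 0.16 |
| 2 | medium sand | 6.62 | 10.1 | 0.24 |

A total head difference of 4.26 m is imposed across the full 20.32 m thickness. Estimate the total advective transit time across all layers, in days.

With flow normal to the layers, continuity requires the same specific discharge q through every layer.
Σ(b_i/K_i) = 13.7/0.353 + 6.62/10.1 = 39.47 d.
q = Δh / Σ(b_i/K_i) = 4.26 / 39.47 = 0.1079 m/day.
In each layer the seepage velocity is v_i = q/n_i, so the layer transit time is t_i = b_i·n_i / q:
  layer 1 (weathered basalt): t_1 = 13.7 × 0.16 / 0.1079 = 20.31 d
  layer 2 (medium sand): t_2 = 6.62 × 0.24 / 0.1079 = 14.72 d
Total t = Σ t_i = 35.03 days.

35.0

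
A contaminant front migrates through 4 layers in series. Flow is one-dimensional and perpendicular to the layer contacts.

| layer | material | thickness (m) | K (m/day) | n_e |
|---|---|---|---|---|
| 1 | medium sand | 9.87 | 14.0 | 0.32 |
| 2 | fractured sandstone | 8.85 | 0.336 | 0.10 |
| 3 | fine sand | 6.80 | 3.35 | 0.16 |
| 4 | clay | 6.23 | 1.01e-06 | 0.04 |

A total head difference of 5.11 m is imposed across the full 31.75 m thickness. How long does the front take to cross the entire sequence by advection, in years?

17800

With flow normal to the layers, continuity requires the same specific discharge q through every layer.
Σ(b_i/K_i) = 9.87/14.0 + 8.85/0.336 + 6.80/3.35 + 6.23/1.01e-06 = 6.168e+06 d.
q = Δh / Σ(b_i/K_i) = 5.11 / 6.168e+06 = 8.284e-07 m/day.
In each layer the seepage velocity is v_i = q/n_i, so the layer transit time is t_i = b_i·n_i / q:
  layer 1 (medium sand): t_1 = 9.87 × 0.32 / 8.284e-07 = 3.813e+06 d
  layer 2 (fractured sandstone): t_2 = 8.85 × 0.10 / 8.284e-07 = 1.068e+06 d
  layer 3 (fine sand): t_3 = 6.80 × 0.16 / 8.284e-07 = 1.313e+06 d
  layer 4 (clay): t_4 = 6.23 × 0.04 / 8.284e-07 = 3.008e+05 d
Total t = Σ t_i = 6.495e+06 days = 17782 years.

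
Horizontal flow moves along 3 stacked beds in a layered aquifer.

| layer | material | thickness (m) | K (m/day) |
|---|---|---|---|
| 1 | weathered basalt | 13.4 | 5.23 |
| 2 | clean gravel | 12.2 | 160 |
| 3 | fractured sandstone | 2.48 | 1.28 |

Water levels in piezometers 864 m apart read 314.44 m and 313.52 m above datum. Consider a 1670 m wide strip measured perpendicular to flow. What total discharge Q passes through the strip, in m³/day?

3600

Flow is parallel to layering, so each bed carries its own Darcy discharge and the transmissivities add.
Σ(K_i·b_i) = 5.23×13.4 + 160×12.2 + 1.28×2.48 = 2025 m²/day.
Hydraulic gradient i = (314.44 − 313.52) / 864 = 0.92 / 864 = 0.001065.
Q = Σ(K_i·b_i) · W · i = 2025 × 1670 × 0.001065 = 3601 m³/day.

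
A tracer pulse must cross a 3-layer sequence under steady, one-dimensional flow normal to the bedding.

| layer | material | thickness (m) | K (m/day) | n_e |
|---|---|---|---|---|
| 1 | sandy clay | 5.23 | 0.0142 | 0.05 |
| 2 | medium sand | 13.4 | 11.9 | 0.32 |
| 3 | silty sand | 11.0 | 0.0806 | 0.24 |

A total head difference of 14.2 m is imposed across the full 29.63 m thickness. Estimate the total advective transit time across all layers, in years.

With flow normal to the layers, continuity requires the same specific discharge q through every layer.
Σ(b_i/K_i) = 5.23/0.0142 + 13.4/11.9 + 11.0/0.0806 = 505.9 d.
q = Δh / Σ(b_i/K_i) = 14.2 / 505.9 = 0.02807 m/day.
In each layer the seepage velocity is v_i = q/n_i, so the layer transit time is t_i = b_i·n_i / q:
  layer 1 (sandy clay): t_1 = 5.23 × 0.05 / 0.02807 = 9.317 d
  layer 2 (medium sand): t_2 = 13.4 × 0.32 / 0.02807 = 152.8 d
  layer 3 (silty sand): t_3 = 11.0 × 0.24 / 0.02807 = 94.06 d
Total t = Σ t_i = 256.1 days = 0.7013 years.

0.701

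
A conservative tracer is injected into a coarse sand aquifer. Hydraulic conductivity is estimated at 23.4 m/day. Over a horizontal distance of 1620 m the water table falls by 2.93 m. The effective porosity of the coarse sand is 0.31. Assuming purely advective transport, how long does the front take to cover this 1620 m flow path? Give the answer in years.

Hydraulic gradient i = Δh / L = 2.93 / 1620 = 0.001809.
Darcy flux q = K · i = 23.40 × 0.001809 = 0.04232 m/day.
Seepage velocity v = q / n_e = 0.04232 / 0.31 = 0.1365 m/day.
Travel time t = L / v = 1620 / 0.1365 = 11866 days = 32.49 years.

32.5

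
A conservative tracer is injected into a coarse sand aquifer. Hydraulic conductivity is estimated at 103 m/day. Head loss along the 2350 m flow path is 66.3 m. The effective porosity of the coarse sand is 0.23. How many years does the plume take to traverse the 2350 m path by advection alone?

0.509

Hydraulic gradient i = Δh / L = 66.3 / 2350 = 0.02821.
Darcy flux q = K · i = 103.0 × 0.02821 = 2.906 m/day.
Seepage velocity v = q / n_e = 2.906 / 0.23 = 12.63 m/day.
Travel time t = L / v = 2350 / 12.63 = 186.0 days = 0.5092 years.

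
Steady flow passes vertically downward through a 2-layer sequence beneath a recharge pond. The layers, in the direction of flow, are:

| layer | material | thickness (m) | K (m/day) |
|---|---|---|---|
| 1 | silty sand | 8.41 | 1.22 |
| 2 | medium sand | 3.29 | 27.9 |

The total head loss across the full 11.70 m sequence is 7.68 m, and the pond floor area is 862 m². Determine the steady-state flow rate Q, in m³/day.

944

Flow is perpendicular to layering, so the layers act in series and the equivalent K is the thickness-weighted harmonic mean.
Total thickness L = 8.41 + 3.29 = 11.70 m.
Σ(b_i/K_i) = 8.41/1.22 + 3.29/27.9 = 7.011 d.
K_eq = L / Σ(b_i/K_i) = 11.70 / 7.011 = 1.669 m/day.
Q = K_eq · A · (Δh/L) = 1.669 × 862 × (7.68/11.70) = 944.2 m³/day.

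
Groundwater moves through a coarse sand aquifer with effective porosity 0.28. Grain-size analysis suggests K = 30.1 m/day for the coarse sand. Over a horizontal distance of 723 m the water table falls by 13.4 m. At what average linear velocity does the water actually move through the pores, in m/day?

Hydraulic gradient i = Δh / L = 13.4 / 723 = 0.01853.
Darcy flux q = K · i = 30.10 × 0.01853 = 0.5579 m/day.
Seepage velocity v = q / n_e = 0.5579 / 0.28 = 1.992 m/day.

1.99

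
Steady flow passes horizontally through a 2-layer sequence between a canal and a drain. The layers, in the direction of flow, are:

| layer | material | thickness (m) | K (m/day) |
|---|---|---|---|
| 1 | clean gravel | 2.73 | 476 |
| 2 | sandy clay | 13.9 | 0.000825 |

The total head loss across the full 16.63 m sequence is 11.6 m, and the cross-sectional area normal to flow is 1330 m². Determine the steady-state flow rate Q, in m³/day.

0.916

Flow is perpendicular to layering, so the layers act in series and the equivalent K is the thickness-weighted harmonic mean.
Total thickness L = 2.73 + 13.9 = 16.63 m.
Σ(b_i/K_i) = 2.73/476 + 13.9/0.000825 = 16848 d.
K_eq = L / Σ(b_i/K_i) = 16.63 / 16848 = 0.0009870 m/day.
Q = K_eq · A · (Δh/L) = 0.0009870 × 1330 × (11.6/16.63) = 0.9157 m³/day.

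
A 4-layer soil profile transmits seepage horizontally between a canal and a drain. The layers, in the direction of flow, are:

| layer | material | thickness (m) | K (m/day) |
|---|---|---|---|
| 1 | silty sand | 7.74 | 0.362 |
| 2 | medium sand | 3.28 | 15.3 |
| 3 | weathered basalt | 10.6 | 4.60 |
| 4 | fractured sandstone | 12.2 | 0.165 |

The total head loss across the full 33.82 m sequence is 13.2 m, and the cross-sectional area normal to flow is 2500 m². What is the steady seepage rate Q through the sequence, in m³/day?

337

Flow is perpendicular to layering, so the layers act in series and the equivalent K is the thickness-weighted harmonic mean.
Total thickness L = 7.74 + 3.28 + 10.6 + 12.2 = 33.82 m.
Σ(b_i/K_i) = 7.74/0.362 + 3.28/15.3 + 10.6/4.60 + 12.2/0.165 = 97.84 d.
K_eq = L / Σ(b_i/K_i) = 33.82 / 97.84 = 0.3457 m/day.
Q = K_eq · A · (Δh/L) = 0.3457 × 2500 × (13.2/33.82) = 337.3 m³/day.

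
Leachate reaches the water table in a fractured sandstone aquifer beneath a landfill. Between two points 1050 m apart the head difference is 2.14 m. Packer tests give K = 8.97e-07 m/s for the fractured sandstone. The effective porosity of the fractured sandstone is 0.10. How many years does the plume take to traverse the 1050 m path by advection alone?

1820

Convert K: 8.97e-07 m/s × 86400 = 0.07750 m/day.
Hydraulic gradient i = Δh / L = 2.14 / 1050 = 0.002038.
Darcy flux q = K · i = 0.07750 × 0.002038 = 0.0001580 m/day.
Seepage velocity v = q / n_e = 0.0001580 / 0.10 = 0.001580 m/day.
Travel time t = L / v = 1050 / 0.001580 = 6.648e+05 days = 1820 years.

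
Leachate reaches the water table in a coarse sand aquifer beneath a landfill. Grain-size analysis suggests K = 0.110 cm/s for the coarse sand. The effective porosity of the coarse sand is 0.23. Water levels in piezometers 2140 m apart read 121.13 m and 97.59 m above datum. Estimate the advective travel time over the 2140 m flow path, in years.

Convert K: 0.110 cm/s × 864 = 95.04 m/day.
Hydraulic gradient i = (121.13 − 97.59) / 2140 = 23.54 / 2140 = 0.01100.
Darcy flux q = K · i = 95.04 × 0.01100 = 1.045 m/day.
Seepage velocity v = q / n_e = 1.045 / 0.23 = 4.545 m/day.
Travel time t = L / v = 2140 / 4.545 = 470.8 days = 1.289 years.

1.29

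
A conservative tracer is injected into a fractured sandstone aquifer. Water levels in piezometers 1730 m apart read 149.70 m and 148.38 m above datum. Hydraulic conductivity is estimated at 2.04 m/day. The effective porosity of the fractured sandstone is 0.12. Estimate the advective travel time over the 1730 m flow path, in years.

Hydraulic gradient i = (149.70 − 148.38) / 1730 = 1.32 / 1730 = 0.0007630.
Darcy flux q = K · i = 2.040 × 0.0007630 = 0.001557 m/day.
Seepage velocity v = q / n_e = 0.001557 / 0.12 = 0.01297 m/day.
Travel time t = L / v = 1730 / 0.01297 = 1.334e+05 days = 365.2 years.

365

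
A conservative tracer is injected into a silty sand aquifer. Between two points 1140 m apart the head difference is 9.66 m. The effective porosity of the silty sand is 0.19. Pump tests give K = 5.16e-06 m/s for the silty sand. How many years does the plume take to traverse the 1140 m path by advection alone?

157

Convert K: 5.16e-06 m/s × 86400 = 0.4458 m/day.
Hydraulic gradient i = Δh / L = 9.66 / 1140 = 0.008474.
Darcy flux q = K · i = 0.4458 × 0.008474 = 0.003778 m/day.
Seepage velocity v = q / n_e = 0.003778 / 0.19 = 0.01988 m/day.
Travel time t = L / v = 1140 / 0.01988 = 57335 days = 157.0 years.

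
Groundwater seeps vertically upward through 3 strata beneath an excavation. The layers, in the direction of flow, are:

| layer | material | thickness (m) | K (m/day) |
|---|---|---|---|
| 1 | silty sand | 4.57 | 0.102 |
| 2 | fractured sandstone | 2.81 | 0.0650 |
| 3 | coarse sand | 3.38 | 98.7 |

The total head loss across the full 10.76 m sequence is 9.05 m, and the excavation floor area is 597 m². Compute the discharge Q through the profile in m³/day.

61.3

Flow is perpendicular to layering, so the layers act in series and the equivalent K is the thickness-weighted harmonic mean.
Total thickness L = 4.57 + 2.81 + 3.38 = 10.76 m.
Σ(b_i/K_i) = 4.57/0.102 + 2.81/0.0650 + 3.38/98.7 = 88.07 d.
K_eq = L / Σ(b_i/K_i) = 10.76 / 88.07 = 0.1222 m/day.
Q = K_eq · A · (Δh/L) = 0.1222 × 597 × (9.05/10.76) = 61.35 m³/day.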